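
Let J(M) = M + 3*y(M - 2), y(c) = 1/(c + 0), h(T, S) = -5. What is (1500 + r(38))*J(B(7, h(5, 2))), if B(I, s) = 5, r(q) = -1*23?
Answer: 8862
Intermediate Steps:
y(c) = 1/c
r(q) = -23
J(M) = M + 3/(-2 + M) (J(M) = M + 3/(M - 2) = M + 3/(-2 + M))
(1500 + r(38))*J(B(7, h(5, 2))) = (1500 - 23)*((3 + 5*(-2 + 5))/(-2 + 5)) = 1477*((3 + 5*3)/3) = 1477*((3 + 15)/3) = 1477*((1/3)*18) = 1477*6 = 8862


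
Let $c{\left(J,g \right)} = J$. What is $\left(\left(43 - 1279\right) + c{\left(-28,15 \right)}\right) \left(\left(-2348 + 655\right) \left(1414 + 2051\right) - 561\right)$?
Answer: $7415642784$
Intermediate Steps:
$\left(\left(43 - 1279\right) + c{\left(-28,15 \right)}\right) \left(\left(-2348 + 655\right) \left(1414 + 2051\right) - 561\right) = \left(\left(43 - 1279\right) - 28\right) \left(\left(-2348 + 655\right) \left(1414 + 2051\right) - 561\right) = \left(\left(43 - 1279\right) - 28\right) \left(\left(-1693\right) 3465 - 561\right) = \left(-1236 - 28\right) \left(-5866245 - 561\right) = \left(-1264\right) \left(-5866806\right) = 7415642784$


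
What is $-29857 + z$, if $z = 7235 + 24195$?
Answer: $1573$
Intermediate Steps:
$z = 31430$
$-29857 + z = -29857 + 31430 = 1573$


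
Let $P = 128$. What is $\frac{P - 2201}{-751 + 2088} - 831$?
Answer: $- \frac{1113120}{1337} \approx -832.55$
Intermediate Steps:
$\frac{P - 2201}{-751 + 2088} - 831 = \frac{128 - 2201}{-751 + 2088} - 831 = - \frac{2073}{1337} - 831 = - \frac{1113120}{1337}$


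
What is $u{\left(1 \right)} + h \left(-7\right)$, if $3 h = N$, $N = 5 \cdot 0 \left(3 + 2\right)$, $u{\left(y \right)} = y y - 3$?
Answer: $-2$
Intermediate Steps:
$u{\left(y \right)} = -3 + y^{2}$ ($u{\left(y \right)} = y^{2} - 3 = -3 + y^{2}$)
$N = 0$ ($N = 0 \cdot 5 = 0$)
$h = 0$ ($h = \frac{1}{3} \cdot 0 = 0$)
$u{\left(1 \right)} + h \left(-7\right) = \left(-3 + 1^{2}\right) + 0 \left(-7\right) = \left(-3 + 1\right) + 0 = -2 + 0 = -2$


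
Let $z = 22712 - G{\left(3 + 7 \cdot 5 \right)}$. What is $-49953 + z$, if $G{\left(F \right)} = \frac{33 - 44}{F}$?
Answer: $- \frac{1035147}{38} \approx -27241.0$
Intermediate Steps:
$G{\left(F \right)} = - \frac{11}{F}$
$z = \frac{863067}{38}$ ($z = 22712 - - \frac{11}{3 + 7 \cdot 5} = 22712 - - \frac{11}{3 + 35} = 22712 - - \frac{11}{38} = 22712 + \frac{11}{38} = \frac{863067}{38} \approx 22712.0$)
$-49953 + z = -49953 + \frac{863067}{38} = - \frac{1035147}{38}$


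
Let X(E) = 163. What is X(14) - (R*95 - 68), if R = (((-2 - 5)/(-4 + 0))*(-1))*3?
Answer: 2919/4 ≈ 729.75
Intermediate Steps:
R = -21/4 (R = (-7/(-4)*(-1))*3 = (-7*(-¼)*(-1))*3 = ((7/4)*(-1))*3 = -7/4*3 = -21/4 ≈ -5.2500)
X(14) - (R*95 - 68) = 163 - (-21/4*95 - 68) = 163 - (-1995/4 - 68) = 163 - 1*(-2267/4) = 163 + 2267/4 = 2919/4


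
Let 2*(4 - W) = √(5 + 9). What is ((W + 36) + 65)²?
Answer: (210 - √14)²/4 ≈ 10636.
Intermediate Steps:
W = 4 - √14/2 (W = 4 - √(5 + 9)/2 = 4 - √14/2 ≈ 2.1292)
((W + 36) + 65)² = (((4 - √14/2) + 36) + 65)² = ((40 - √14/2) + 65)² = (105 - √14/2)²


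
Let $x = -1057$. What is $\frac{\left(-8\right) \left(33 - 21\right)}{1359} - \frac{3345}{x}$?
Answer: $\frac{9811}{3171} \approx 3.094$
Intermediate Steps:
$\frac{\left(-8\right) \left(33 - 21\right)}{1359} - \frac{3345}{x} = \frac{\left(-8\right) \left(33 - 21\right)}{1359} - \frac{3345}{-1057} = \left(-8\right) 12 \cdot \frac{1}{1359} - - \frac{3345}{1057} = \left(-96\right) \frac{1}{1359} + \frac{3345}{1057} = - \frac{32}{453} + \frac{3345}{1057} = \frac{9811}{3171}$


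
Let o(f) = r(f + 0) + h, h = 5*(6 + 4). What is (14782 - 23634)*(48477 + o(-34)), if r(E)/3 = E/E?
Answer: -429587560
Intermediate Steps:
h = 50 (h = 5*10 = 50)
r(E) = 3 (r(E) = 3*(E/E) = 3*1 = 3)
o(f) = 53 (o(f) = 3 + 50 = 53)
(14782 - 23634)*(48477 + o(-34)) = (14782 - 23634)*(48477 + 53) = -8852*48530 = -429587560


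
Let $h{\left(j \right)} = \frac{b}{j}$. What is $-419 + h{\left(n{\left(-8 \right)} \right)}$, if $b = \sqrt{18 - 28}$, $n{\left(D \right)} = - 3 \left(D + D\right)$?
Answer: $-419 + \frac{i \sqrt{10}}{48} \approx -419.0 + 0.065881 i$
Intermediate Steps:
$n{\left(D \right)} = - 6 D$ ($n{\left(D \right)} = - 3 \cdot 2 D = - 6 D$)
$b = i \sqrt{10}$ ($b = \sqrt{-10} = i \sqrt{10} \approx 3.1623 i$)
$h{\left(j \right)} = \frac{i \sqrt{10}}{j}$
$-419 + h{\left(n{\left(-8 \right)} \right)} = -419 + \frac{i \sqrt{10}}{\left(-6\right) \left(-8\right)} = -419 + \frac{i \sqrt{10}}{48}$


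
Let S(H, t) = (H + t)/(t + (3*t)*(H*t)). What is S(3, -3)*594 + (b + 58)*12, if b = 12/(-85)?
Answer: 59016/85 ≈ 694.31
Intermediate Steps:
b = -12/85 (b = 12*(-1/85) = -12/85 ≈ -0.14118)
S(H, t) = (H + t)/(t + 3*H*t²)
S(3, -3)*594 + (b + 58)*12 = ((3 - 3)/((-3)*(1 + 3*3*(-3))))*594 + (-12/85 + 58)*12 = -⅓*0/(1 - 27)*594 + (4918/85)*12 = -⅓*0/(-26)*594 + 59016/85 = -⅓*(-1/26)*0*594 + 59016/85 = 0*594 + 59016/85 = 0 + 59016/85 = 59016/85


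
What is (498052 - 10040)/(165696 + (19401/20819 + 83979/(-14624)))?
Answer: 148578696812672/50445851712399 ≈ 2.9453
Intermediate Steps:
(498052 - 10040)/(165696 + (19401/20819 + 83979/(-14624))) = 488012/(165696 + (19401*(1/20819) + 83979*(-1/14624))) = 488012/(165696 + (19401/20819 - 83979/14624)) = 488012/(165696 - 1464638577/304457056) = 488012/(50445851712399/304457056) = 488012*(304457056/50445851712399) = 148578696812672/50445851712399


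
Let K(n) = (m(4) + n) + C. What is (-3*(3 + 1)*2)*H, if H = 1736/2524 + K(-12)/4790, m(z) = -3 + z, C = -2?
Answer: -24847884/1511245 ≈ -16.442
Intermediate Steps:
K(n) = -1 + n (K(n) = ((-3 + 4) + n) - 2 = (1 + n) - 2 = -1 + n)
H = 2070657/3022490 (H = 1736/2524 + (-1 - 12)/4790 = 1736*(1/2524) - 13*1/4790 = 434/631 - 13/4790 = 2070657/3022490 ≈ 0.68508)
(-3*(3 + 1)*2)*H = -3*(3 + 1)*2*(2070657/3022490) = -12*2*(2070657/3022490) = -3*8*(2070657/3022490) = -24*2070657/3022490 = -24847884/1511245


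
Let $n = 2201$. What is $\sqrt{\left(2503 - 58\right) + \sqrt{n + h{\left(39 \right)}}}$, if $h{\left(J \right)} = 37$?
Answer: $\sqrt{2445 + \sqrt{2238}} \approx 49.923$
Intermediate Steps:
$\sqrt{\left(2503 - 58\right) + \sqrt{n + h{\left(39 \right)}}} = \sqrt{\left(2503 - 58\right) + \sqrt{2201 + 37}} = \sqrt{\left(2503 - 58\right) + \sqrt{2238}} = \sqrt{2445 + \sqrt{2238}}$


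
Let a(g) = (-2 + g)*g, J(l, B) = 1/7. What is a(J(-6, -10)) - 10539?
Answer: -516424/49 ≈ -10539.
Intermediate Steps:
J(l, B) = 1/7 (J(l, B) = 1*(1/7) = 1/7)
a(g) = g*(-2 + g)
a(J(-6, -10)) - 10539 = (-2 + 1/7)/7 - 10539 = (1/7)*(-13/7) - 10539 = -13/49 - 10539 = -516424/49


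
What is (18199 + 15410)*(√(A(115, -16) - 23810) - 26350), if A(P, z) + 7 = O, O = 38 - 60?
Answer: -885597150 + 33609*I*√23839 ≈ -8.856e+8 + 5.1892e+6*I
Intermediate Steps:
O = -22
A(P, z) = -29 (A(P, z) = -7 - 22 = -29)
(18199 + 15410)*(√(A(115, -16) - 23810) - 26350) = (18199 + 15410)*(√(-29 - 23810) - 26350) = 33609*(√(-23839) - 26350) = 33609*(I*√23839 - 26350) = 33609*(-26350 + I*√23839) = -885597150 + 33609*I*√23839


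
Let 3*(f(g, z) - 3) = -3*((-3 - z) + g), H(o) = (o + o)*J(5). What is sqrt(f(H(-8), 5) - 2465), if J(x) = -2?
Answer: I*sqrt(2486) ≈ 49.86*I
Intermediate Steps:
H(o) = -4*o (H(o) = (o + o)*(-2) = (2*o)*(-2) = -4*o)
f(g, z) = 6 + z - g (f(g, z) = 3 + (-3*((-3 - z) + g))/3 = 3 + (-3*(-3 + g - z))/3 = 3 + (9 - 3*g + 3*z)/3 = 3 + (3 + z - g) = 6 + z - g)
sqrt(f(H(-8), 5) - 2465) = sqrt((6 + 5 - (-4)*(-8)) - 2465) = sqrt((6 + 5 - 1*32) - 2465) = sqrt((6 + 5 - 32) - 2465) = sqrt(-21 - 2465) = sqrt(-2486) = I*sqrt(2486)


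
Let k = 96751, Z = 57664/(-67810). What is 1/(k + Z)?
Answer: 33905/3280313823 ≈ 1.0336e-5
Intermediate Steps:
Z = -28832/33905 (Z = 57664*(-1/67810) = -28832/33905 ≈ -0.85038)
1/(k + Z) = 1/(96751 - 28832/33905) = 1/(3280313823/33905) = 33905/3280313823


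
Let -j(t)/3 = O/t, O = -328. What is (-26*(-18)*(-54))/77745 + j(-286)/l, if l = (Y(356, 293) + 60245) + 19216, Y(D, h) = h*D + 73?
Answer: -110737353162/340644978245 ≈ -0.32508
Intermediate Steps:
Y(D, h) = 73 + D*h (Y(D, h) = D*h + 73 = 73 + D*h)
j(t) = 984/t (j(t) = -(-984)/t = 984/t)
l = 183842 (l = ((73 + 356*293) + 60245) + 19216 = ((73 + 104308) + 60245) + 19216 = (104381 + 60245) + 19216 = 164626 + 19216 = 183842)
(-26*(-18)*(-54))/77745 + j(-286)/l = (-26*(-18)*(-54))/77745 + (984/(-286))/183842 = (468*(-54))*(1/77745) + (984*(-1/286))*(1/183842) = -25272*1/77745 - 492/143*1/183842 = -8424/25915 - 246/13144703 = -110737353162/340644978245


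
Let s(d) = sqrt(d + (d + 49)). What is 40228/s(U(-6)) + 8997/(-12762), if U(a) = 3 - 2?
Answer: -2999/4254 + 40228*sqrt(51)/51 ≈ 5632.3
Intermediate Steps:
U(a) = 1
s(d) = sqrt(49 + 2*d) (s(d) = sqrt(d + (49 + d)) = sqrt(49 + 2*d))
40228/s(U(-6)) + 8997/(-12762) = 40228/(sqrt(49 + 2*1)) + 8997/(-12762) = 40228/(sqrt(49 + 2)) + 8997*(-1/12762) = 40228/(sqrt(51)) - 2999/4254 = 40228*(sqrt(51)/51) - 2999/4254 = 40228*sqrt(51)/51 - 2999/4254 = -2999/4254 + 40228*sqrt(51)/51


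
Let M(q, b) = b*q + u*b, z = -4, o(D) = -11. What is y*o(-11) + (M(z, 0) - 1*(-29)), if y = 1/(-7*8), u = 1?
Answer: 1635/56 ≈ 29.196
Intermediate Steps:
M(q, b) = b + b*q (M(q, b) = b*q + 1*b = b*q + b = b + b*q)
y = -1/56 (y = 1/(-56) = -1/56 ≈ -0.017857)
y*o(-11) + (M(z, 0) - 1*(-29)) = -1/56*(-11) + (0*(1 - 4) - 1*(-29)) = 11/56 + (0*(-3) + 29) = 11/56 + (0 + 29) = 11/56 + 29 = 1635/56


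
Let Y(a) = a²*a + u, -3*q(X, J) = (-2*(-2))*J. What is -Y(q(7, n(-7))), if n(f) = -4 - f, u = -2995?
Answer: 3059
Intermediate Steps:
q(X, J) = -4*J/3 (q(X, J) = -(-2*(-2))*J/3 = -4*J/3)
Y(a) = -2995 + a³ (Y(a) = a²*a - 2995 = a³ - 2995 = -2995 + a³)
-Y(q(7, n(-7))) = -(-2995 + (-4*(-4 - 1*(-7))/3)³) = -(-2995 + (-4*(-4 + 7)/3)³) = -(-2995 + (-4/3*3)³) = -(-2995 + (-4)³) = -(-2995 - 64) = -1*(-3059) = 3059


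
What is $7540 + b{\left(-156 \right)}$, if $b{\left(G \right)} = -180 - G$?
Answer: $7516$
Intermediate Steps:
$7540 + b{\left(-156 \right)} = 7540 - 24 = 7516$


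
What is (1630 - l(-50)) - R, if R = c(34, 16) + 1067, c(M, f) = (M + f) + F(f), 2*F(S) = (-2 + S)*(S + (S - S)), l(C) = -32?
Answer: 433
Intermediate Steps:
F(S) = S*(-2 + S)/2 (F(S) = ((-2 + S)*(S + (S - S)))/2 = ((-2 + S)*(S + 0))/2 = ((-2 + S)*S)/2 = (S*(-2 + S))/2 = S*(-2 + S)/2)
c(M, f) = M + f + f*(-2 + f)/2 (c(M, f) = (M + f) + f*(-2 + f)/2 = M + f + f*(-2 + f)/2)
R = 1229 (R = (34 + (1/2)*16**2) + 1067 = (34 + (1/2)*256) + 1067 = (34 + 128) + 1067 = 162 + 1067 = 1229)
(1630 - l(-50)) - R = (1630 - 1*(-32)) - 1*1229 = (1630 + 32) - 1229 = 1662 - 1229 = 433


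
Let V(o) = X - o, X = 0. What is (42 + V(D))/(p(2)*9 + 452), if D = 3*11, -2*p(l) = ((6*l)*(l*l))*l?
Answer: 9/20 ≈ 0.45000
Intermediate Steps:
p(l) = -3*l⁴ (p(l) = -(6*l)*(l*l)*l/2 = -(6*l)*l²*l/2 = -6*l³*l/2 = -3*l⁴)
D = 33
V(o) = -o (V(o) = 0 - o = -o)
(42 + V(D))/(p(2)*9 + 452) = (42 - 1*33)/(-3*2⁴*9 + 452) = (42 - 33)/(-3*16*9 + 452) = 9/(-48*9 + 452) = 9/(-432 + 452) = 9/20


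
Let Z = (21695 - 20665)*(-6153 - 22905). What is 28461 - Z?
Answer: 29958201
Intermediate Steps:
Z = -29929740 (Z = 1030*(-29058) = -29929740)
28461 - Z = 28461 - 1*(-29929740) = 28461 + 29929740 = 29958201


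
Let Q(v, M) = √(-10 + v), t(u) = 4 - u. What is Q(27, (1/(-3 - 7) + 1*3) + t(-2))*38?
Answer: 38*√17 ≈ 156.68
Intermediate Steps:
Q(27, (1/(-3 - 7) + 1*3) + t(-2))*38 = √(-10 + 27)*38 = √17*38 = 38*√17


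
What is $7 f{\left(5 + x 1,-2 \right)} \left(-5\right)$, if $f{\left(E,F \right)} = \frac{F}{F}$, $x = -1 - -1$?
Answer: $-35$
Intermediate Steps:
$x = 0$ ($x = -1 + 1 = 0$)
$f{\left(E,F \right)} = 1$
$7 f{\left(5 + x 1,-2 \right)} \left(-5\right) = 7 \cdot 1 \left(-5\right) = 7 \left(-5\right) = -35$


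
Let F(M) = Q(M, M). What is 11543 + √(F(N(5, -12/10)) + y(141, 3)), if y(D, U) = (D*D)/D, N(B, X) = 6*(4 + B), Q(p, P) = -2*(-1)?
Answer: 11543 + √143 ≈ 11555.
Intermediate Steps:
Q(p, P) = 2
N(B, X) = 24 + 6*B
y(D, U) = D (y(D, U) = D²/D = D)
F(M) = 2
11543 + √(F(N(5, -12/10)) + y(141, 3)) = 11543 + √(2 + 141) = 11543 + √143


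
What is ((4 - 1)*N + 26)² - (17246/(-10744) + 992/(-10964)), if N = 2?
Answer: 15103011547/14724652 ≈ 1025.7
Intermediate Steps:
((4 - 1)*N + 26)² - (17246/(-10744) + 992/(-10964)) = ((4 - 1)*2 + 26)² - (17246/(-10744) + 992/(-10964)) = (3*2 + 26)² - (17246*(-1/10744) + 992*(-1/10964)) = (6 + 26)² - (-8623/5372 - 248/2741) = 32² - 1*(-24967899/14724652) = 1024 + 24967899/14724652 = 15103011547/14724652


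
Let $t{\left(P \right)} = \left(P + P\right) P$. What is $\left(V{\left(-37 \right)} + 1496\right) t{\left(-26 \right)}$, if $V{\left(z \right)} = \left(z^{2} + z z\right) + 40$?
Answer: $5778448$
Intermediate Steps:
$t{\left(P \right)} = 2 P^{2}$ ($t{\left(P \right)} = 2 P P = 2 P^{2}$)
$V{\left(z \right)} = 40 + 2 z^{2}$ ($V{\left(z \right)} = \left(z^{2} + z^{2}\right) + 40 = 2 z^{2} + 40 = 40 + 2 z^{2}$)
$\left(V{\left(-37 \right)} + 1496\right) t{\left(-26 \right)} = \left(\left(40 + 2 \left(-37\right)^{2}\right) + 1496\right) 2 \left(-26\right)^{2} = \left(\left(40 + 2 \cdot 1369\right) + 1496\right) 2 \cdot 676 = \left(\left(40 + 2738\right) + 1496\right) 1352 = \left(2778 + 1496\right) 1352 = 4274 \cdot 1352 = 5778448$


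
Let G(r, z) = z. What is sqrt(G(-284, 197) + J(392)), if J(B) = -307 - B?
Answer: I*sqrt(502) ≈ 22.405*I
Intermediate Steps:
sqrt(G(-284, 197) + J(392)) = sqrt(197 + (-307 - 1*392)) = sqrt(197 + (-307 - 392)) = sqrt(197 - 699) = sqrt(-502) = I*sqrt(502)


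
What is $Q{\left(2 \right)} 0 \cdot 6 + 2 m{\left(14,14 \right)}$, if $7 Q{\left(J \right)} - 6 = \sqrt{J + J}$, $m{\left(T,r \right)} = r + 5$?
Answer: $38$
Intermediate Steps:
$m{\left(T,r \right)} = 5 + r$
$Q{\left(J \right)} = \frac{6}{7} + \frac{\sqrt{2} \sqrt{J}}{7}$ ($Q{\left(J \right)} = \frac{6}{7} + \frac{\sqrt{J + J}}{7} = \frac{6}{7} + \frac{\sqrt{2 J}}{7} = \frac{6}{7} + \frac{\sqrt{2} \sqrt{J}}{7}$)
$Q{\left(2 \right)} 0 \cdot 6 + 2 m{\left(14,14 \right)} = \left(\frac{6}{7} + \frac{\sqrt{2} \sqrt{2}}{7}\right) 0 \cdot 6 + 2 \left(5 + 14\right) = \left(\frac{6}{7} + \frac{2}{7}\right) 0 \cdot 6 + 2 \cdot 19 = \frac{8}{7} \cdot 0 \cdot 6 + 38 = 0 \cdot 6 + 38 = 0 + 38 = 38$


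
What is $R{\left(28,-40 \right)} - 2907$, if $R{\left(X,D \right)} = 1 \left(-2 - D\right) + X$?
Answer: $-2841$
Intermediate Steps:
$R{\left(X,D \right)} = -2 + X - D$ ($R{\left(X,D \right)} = \left(-2 - D\right) + X = -2 + X - D$)
$R{\left(28,-40 \right)} - 2907 = \left(-2 + 28 - -40\right) - 2907 = \left(-2 + 28 + 40\right) - 2907 = 66 - 2907 = -2841$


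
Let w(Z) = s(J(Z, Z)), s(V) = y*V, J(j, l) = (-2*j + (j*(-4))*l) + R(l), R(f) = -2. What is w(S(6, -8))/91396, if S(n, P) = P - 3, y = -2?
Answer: 232/22849 ≈ 0.010154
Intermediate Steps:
S(n, P) = -3 + P
J(j, l) = -2 - 2*j - 4*j*l (J(j, l) = (-2*j + (j*(-4))*l) - 2 = (-2*j + (-4*j)*l) - 2 = (-2*j - 4*j*l) - 2 = -2 - 2*j - 4*j*l)
s(V) = -2*V
w(Z) = 4 + 4*Z + 8*Z² (w(Z) = -2*(-2 - 2*Z - 4*Z*Z) = -2*(-2 - 2*Z - 4*Z²) = -2*(-2 - 4*Z² - 2*Z) = 4 + 4*Z + 8*Z²)
w(S(6, -8))/91396 = (4 + 4*(-3 - 8) + 8*(-3 - 8)²)/91396 = (4 + 4*(-11) + 8*(-11)²)*(1/91396) = (4 - 44 + 8*121)*(1/91396) = (4 - 44 + 968)*(1/91396) = 928*(1/91396) = 232/22849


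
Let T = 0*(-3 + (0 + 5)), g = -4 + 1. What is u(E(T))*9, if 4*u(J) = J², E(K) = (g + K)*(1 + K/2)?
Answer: 81/4 ≈ 20.250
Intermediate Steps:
g = -3
T = 0 (T = 0*(-3 + 5) = 0*2 = 0)
E(K) = (1 + K/2)*(-3 + K) (E(K) = (-3 + K)*(1 + K/2) = (1 + K/2)*(-3 + K))
u(J) = J²/4
u(E(T))*9 = ((-3 + (½)*0² - ½*0)²/4)*9 = ((-3 + (½)*0 + 0)²/4)*9 = ((-3 + 0 + 0)²/4)*9 = ((¼)*(-3)²)*9 = ((¼)*9)*9 = (9/4)*9 = 81/4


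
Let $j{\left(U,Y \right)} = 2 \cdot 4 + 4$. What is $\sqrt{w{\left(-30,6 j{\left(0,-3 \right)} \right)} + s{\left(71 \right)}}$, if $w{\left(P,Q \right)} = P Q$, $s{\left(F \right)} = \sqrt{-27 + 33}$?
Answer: $\sqrt{-2160 + \sqrt{6}} \approx 46.449 i$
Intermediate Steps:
$j{\left(U,Y \right)} = 12$ ($j{\left(U,Y \right)} = 8 + 4 = 12$)
$s{\left(F \right)} = \sqrt{6}$
$\sqrt{w{\left(-30,6 j{\left(0,-3 \right)} \right)} + s{\left(71 \right)}} = \sqrt{- 30 \cdot 6 \cdot 12 + \sqrt{6}} = \sqrt{\left(-30\right) 72 + \sqrt{6}} = \sqrt{-2160 + \sqrt{6}}$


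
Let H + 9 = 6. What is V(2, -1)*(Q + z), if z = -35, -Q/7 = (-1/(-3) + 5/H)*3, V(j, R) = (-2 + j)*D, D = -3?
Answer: 0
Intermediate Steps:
H = -3 (H = -9 + 6 = -3)
V(j, R) = 6 - 3*j (V(j, R) = (-2 + j)*(-3) = 6 - 3*j)
Q = 28 (Q = -7*(-1/(-3) + 5/(-3))*3 = -7*(-1*(-⅓) + 5*(-⅓))*3 = -7*(⅓ - 5/3)*3 = -(-28)*3/3 = -7*(-4) = 28)
V(2, -1)*(Q + z) = (6 - 3*2)*(28 - 35) = (6 - 6)*(-7) = 0*(-7) = 0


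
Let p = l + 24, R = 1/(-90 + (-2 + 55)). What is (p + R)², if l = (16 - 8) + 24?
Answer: 4289041/1369 ≈ 3133.0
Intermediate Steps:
l = 32 (l = 8 + 24 = 32)
R = -1/37 (R = 1/(-90 + 53) = 1/(-37) = -1/37 ≈ -0.027027)
p = 56 (p = 32 + 24 = 56)
(p + R)² = (56 - 1/37)² = (2071/37)² = 4289041/1369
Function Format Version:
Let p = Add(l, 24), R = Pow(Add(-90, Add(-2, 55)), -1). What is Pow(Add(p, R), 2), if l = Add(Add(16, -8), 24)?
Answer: Rational(4289041, 1369) ≈ 3133.0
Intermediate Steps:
l = 32 (l = Add(8, 24) = 32)
R = Rational(-1, 37) (R = Pow(Add(-90, 53), -1) = Pow(-37, -1) = Rational(-1, 37) ≈ -0.027027)
p = 56 (p = Add(32, 24) = 56)
Pow(Add(p, R), 2) = Pow(Add(56, Rational(-1, 37)), 2) = Pow(Rational(2071, 37), 2) = Rational(4289041, 1369)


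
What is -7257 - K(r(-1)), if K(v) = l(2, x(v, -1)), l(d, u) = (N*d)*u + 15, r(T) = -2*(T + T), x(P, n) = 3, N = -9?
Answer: -7218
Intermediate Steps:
r(T) = -4*T
l(d, u) = 15 - 9*d*u (l(d, u) = (-9*d)*u + 15 = -9*d*u + 15 = 15 - 9*d*u)
K(v) = -39 (K(v) = 15 - 9*2*3 = 15 - 54 = -39)
-7257 - K(r(-1)) = -7257 - 1*(-39) = -7257 + 39 = -7218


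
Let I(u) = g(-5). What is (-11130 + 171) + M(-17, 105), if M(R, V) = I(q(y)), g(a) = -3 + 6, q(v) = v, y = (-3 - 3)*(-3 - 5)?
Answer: -10956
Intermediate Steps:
y = 48 (y = -6*(-8) = 48)
g(a) = 3
I(u) = 3
M(R, V) = 3
(-11130 + 171) + M(-17, 105) = (-11130 + 171) + 3 = -10959 + 3 = -10956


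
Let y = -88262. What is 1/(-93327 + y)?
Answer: -1/181589 ≈ -5.5069e-6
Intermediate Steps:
1/(-93327 + y) = 1/(-93327 - 88262) = 1/(-181589) = -1/181589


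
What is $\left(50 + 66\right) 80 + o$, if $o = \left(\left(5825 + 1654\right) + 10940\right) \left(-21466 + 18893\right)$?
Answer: $-47382807$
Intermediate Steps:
$o = -47392087$ ($o = \left(7479 + 10940\right) \left(-2573\right) = 18419 \left(-2573\right) = -47392087$)
$\left(50 + 66\right) 80 + o = \left(50 + 66\right) 80 - 47392087 = 116 \cdot 80 - 47392087 = 9280 - 47392087 = -47382807$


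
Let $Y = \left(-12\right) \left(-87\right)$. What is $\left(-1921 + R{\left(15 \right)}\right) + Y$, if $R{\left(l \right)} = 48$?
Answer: $-829$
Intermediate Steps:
$Y = 1044$
$\left(-1921 + R{\left(15 \right)}\right) + Y = \left(-1921 + 48\right) + 1044 = -1873 + 1044 = -829$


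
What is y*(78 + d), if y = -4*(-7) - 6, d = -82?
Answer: -88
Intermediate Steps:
y = 22 (y = 28 - 6 = 22)
y*(78 + d) = 22*(78 - 82) = 22*(-4) = -88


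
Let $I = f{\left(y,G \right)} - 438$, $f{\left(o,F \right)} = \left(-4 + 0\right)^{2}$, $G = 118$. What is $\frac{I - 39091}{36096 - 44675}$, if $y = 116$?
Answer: $\frac{39513}{8579} \approx 4.6058$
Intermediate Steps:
$f{\left(o,F \right)} = 16$ ($f{\left(o,F \right)} = \left(-4\right)^{2} = 16$)
$I = -422$ ($I = 16 - 438 = -422$)
$\frac{I - 39091}{36096 - 44675} = \frac{-422 - 39091}{36096 - 44675} = - \frac{39513}{-8579} = \left(-39513\right) \left(- \frac{1}{8579}\right) = \frac{39513}{8579}$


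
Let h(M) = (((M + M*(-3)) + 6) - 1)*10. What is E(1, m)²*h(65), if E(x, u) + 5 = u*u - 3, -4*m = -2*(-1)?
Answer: -600625/8 ≈ -75078.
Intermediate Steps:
m = -½ (m = -(-1)*(-1)/2 = -¼*2 = -½ ≈ -0.50000)
E(x, u) = -8 + u² (E(x, u) = -5 + (u*u - 3) = -5 + (u² - 3) = -5 + (-3 + u²) = -8 + u²)
h(M) = 50 - 20*M (h(M) = (((M - 3*M) + 6) - 1)*10 = ((-2*M + 6) - 1)*10 = ((6 - 2*M) - 1)*10 = (5 - 2*M)*10 = 50 - 20*M)
E(1, m)²*h(65) = (-8 + (-½)²)²*(50 - 20*65) = (-8 + ¼)²*(50 - 1300) = (-31/4)²*(-1250) = (961/16)*(-1250) = -600625/8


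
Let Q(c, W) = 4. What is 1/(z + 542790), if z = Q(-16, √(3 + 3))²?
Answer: 1/542806 ≈ 1.8423e-6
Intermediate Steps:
z = 16 (z = 4² = 16)
1/(z + 542790) = 1/(16 + 542790) = 1/542806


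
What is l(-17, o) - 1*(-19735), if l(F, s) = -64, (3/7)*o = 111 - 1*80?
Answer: 19671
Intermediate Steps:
o = 217/3 (o = 7*(111 - 1*80)/3 = 7*(111 - 80)/3 = (7/3)*31 = 217/3 ≈ 72.333)
l(-17, o) - 1*(-19735) = -64 - 1*(-19735) = -64 + 19735 = 19671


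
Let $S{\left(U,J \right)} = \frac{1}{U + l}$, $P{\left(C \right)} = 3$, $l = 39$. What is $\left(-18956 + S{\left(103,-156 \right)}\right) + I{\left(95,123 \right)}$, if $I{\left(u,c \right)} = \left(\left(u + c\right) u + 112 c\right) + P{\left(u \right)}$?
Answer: $\frac{2205687}{142} \approx 15533.0$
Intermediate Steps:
$S{\left(U,J \right)} = \frac{1}{39 + U}$ ($S{\left(U,J \right)} = \frac{1}{U + 39} = \frac{1}{39 + U}$)
$I{\left(u,c \right)} = 3 + 112 c + u \left(c + u\right)$ ($I{\left(u,c \right)} = \left(\left(u + c\right) u + 112 c\right) + 3 = \left(\left(c + u\right) u + 112 c\right) + 3 = \left(u \left(c + u\right) + 112 c\right) + 3 = \left(112 c + u \left(c + u\right)\right) + 3 = 3 + 112 c + u \left(c + u\right)$)
$\left(-18956 + S{\left(103,-156 \right)}\right) + I{\left(95,123 \right)} = \left(-18956 + \frac{1}{39 + 103}\right) + \left(3 + 95^{2} + 112 \cdot 123 + 123 \cdot 95\right) = \left(-18956 + \frac{1}{142}\right) + \left(3 + 9025 + 13776 + 11685\right) = \left(-18956 + \frac{1}{142}\right) + 34489 = - \frac{2691751}{142} + 34489 = \frac{2205687}{142}$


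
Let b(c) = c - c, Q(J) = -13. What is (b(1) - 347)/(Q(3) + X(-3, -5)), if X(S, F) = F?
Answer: 347/18 ≈ 19.278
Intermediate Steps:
b(c) = 0
(b(1) - 347)/(Q(3) + X(-3, -5)) = (0 - 347)/(-13 - 5) = -347/(-18) = -347*(-1/18) = 347/18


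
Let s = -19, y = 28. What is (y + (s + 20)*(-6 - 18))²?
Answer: 16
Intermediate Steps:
(y + (s + 20)*(-6 - 18))² = (28 + (-19 + 20)*(-6 - 18))² = (28 + 1*(-24))² = (28 - 24)² = 4² = 16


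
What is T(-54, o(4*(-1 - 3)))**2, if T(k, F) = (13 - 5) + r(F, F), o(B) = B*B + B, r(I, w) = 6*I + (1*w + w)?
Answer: 3717184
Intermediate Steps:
r(I, w) = 2*w + 6*I (r(I, w) = 6*I + (w + w) = 6*I + 2*w = 2*w + 6*I)
o(B) = B + B**2 (o(B) = B**2 + B = B + B**2)
T(k, F) = 8 + 8*F (T(k, F) = (13 - 5) + (2*F + 6*F) = 8 + 8*F)
T(-54, o(4*(-1 - 3)))**2 = (8 + 8*((4*(-1 - 3))*(1 + 4*(-1 - 3))))**2 = (8 + 8*((4*(-4))*(1 + 4*(-4))))**2 = (8 + 8*(-16*(1 - 16)))**2 = (8 + 8*(-16*(-15)))**2 = (8 + 8*240)**2 = (8 + 1920)**2 = 1928**2 = 3717184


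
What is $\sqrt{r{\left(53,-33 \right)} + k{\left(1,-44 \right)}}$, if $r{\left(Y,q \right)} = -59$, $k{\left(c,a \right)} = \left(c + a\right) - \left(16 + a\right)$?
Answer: $i \sqrt{74} \approx 8.6023 i$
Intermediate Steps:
$k{\left(c,a \right)} = -16 + c$ ($k{\left(c,a \right)} = \left(a + c\right) - \left(16 + a\right) = -16 + c$)
$\sqrt{r{\left(53,-33 \right)} + k{\left(1,-44 \right)}} = \sqrt{-59 + \left(-16 + 1\right)} = \sqrt{-59 - 15} = \sqrt{-74} = i \sqrt{74}$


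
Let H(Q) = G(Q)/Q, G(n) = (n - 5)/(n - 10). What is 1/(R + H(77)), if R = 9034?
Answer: 5159/46606478 ≈ 0.00011069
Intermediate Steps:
G(n) = (-5 + n)/(-10 + n)
H(Q) = (-5 + Q)/(Q*(-10 + Q)) (H(Q) = ((-5 + Q)/(-10 + Q))/Q = (-5 + Q)/(Q*(-10 + Q)))
1/(R + H(77)) = 1/(9034 + (-5 + 77)/(77*(-10 + 77))) = 1/(9034 + (1/77)*72/67) = 1/(9034 + (1/77)*(1/67)*72) = 1/(9034 + 72/5159) = 1/(46606478/5159) = 5159/46606478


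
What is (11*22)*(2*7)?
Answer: 3388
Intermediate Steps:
(11*22)*(2*7) = 242*14 = 3388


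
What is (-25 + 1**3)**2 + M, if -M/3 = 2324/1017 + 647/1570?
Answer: 302257801/532230 ≈ 567.91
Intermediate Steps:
M = -4306679/532230 (M = -3*(2324/1017 + 647/1570) = -3*4306679/1596690 = -4306679/532230 ≈ -8.0918)
(-25 + 1**3)**2 + M = (-25 + 1**3)**2 - 4306679/532230 = (-25 + 1)**2 - 4306679/532230 = (-24)**2 - 4306679/532230 = 576 - 4306679/532230 = 302257801/532230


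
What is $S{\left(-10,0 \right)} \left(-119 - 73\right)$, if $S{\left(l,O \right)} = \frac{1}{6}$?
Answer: $-32$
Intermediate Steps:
$S{\left(l,O \right)} = \frac{1}{6}$
$S{\left(-10,0 \right)} \left(-119 - 73\right) = \frac{-119 - 73}{6} = \frac{1}{6} \left(-192\right) = -32$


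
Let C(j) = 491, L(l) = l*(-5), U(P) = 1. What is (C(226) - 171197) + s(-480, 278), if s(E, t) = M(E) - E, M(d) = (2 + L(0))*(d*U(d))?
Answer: -171186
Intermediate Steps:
L(l) = -5*l
M(d) = 2*d (M(d) = (2 - 5*0)*(d*1) = (2 + 0)*d = 2*d)
s(E, t) = E (s(E, t) = 2*E - E = E)
(C(226) - 171197) + s(-480, 278) = (491 - 171197) - 480 = -170706 - 480 = -171186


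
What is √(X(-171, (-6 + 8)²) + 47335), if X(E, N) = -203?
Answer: 2*√11783 ≈ 217.10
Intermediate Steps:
√(X(-171, (-6 + 8)²) + 47335) = √(-203 + 47335) = √47132 = 2*√11783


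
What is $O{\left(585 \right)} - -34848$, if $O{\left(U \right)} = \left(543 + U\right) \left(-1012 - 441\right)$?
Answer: $-1604136$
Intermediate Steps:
$O{\left(U \right)} = -788979 - 1453 U$ ($O{\left(U \right)} = \left(543 + U\right) \left(-1453\right) = -788979 - 1453 U$)
$O{\left(585 \right)} - -34848 = \left(-788979 - 850005\right) - -34848 = \left(-788979 - 850005\right) + 34848 = -1638984 + 34848 = -1604136$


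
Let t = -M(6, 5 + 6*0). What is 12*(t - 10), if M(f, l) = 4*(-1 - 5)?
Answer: 168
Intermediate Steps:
M(f, l) = -24 (M(f, l) = 4*(-6) = -24)
t = 24 (t = -1*(-24) = 24)
12*(t - 10) = 12*(24 - 10) = 12*14 = 168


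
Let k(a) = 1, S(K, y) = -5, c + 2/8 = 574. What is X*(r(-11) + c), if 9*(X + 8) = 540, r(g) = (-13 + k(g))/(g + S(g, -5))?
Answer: 29874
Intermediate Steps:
c = 2295/4 (c = -1/4 + 574 = 2295/4 ≈ 573.75)
r(g) = -12/(-5 + g) (r(g) = (-13 + 1)/(g - 5) = -12/(-5 + g))
X = 52 (X = -8 + (1/9)*540 = -8 + 60 = 52)
X*(r(-11) + c) = 52*(-12/(-5 - 11) + 2295/4) = 52*(-12/(-16) + 2295/4) = 52*(-12*(-1/16) + 2295/4) = 52*(3/4 + 2295/4) = 52*(1149/2) = 29874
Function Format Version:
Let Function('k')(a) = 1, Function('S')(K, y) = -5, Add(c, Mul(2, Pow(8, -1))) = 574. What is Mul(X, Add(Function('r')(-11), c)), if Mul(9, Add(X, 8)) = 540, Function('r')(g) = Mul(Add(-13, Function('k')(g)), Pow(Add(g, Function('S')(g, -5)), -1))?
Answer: 29874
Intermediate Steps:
c = Rational(2295, 4) (c = Add(Rational(-1, 4), 574) = Rational(2295, 4) ≈ 573.75)
Function('r')(g) = Mul(-12, Pow(Add(-5, g), -1)) (Function('r')(g) = Mul(Add(-13, 1), Pow(Add(g, -5), -1)) = Mul(-12, Pow(Add(-5, g), -1)))
X = 52 (X = Add(-8, Mul(Rational(1, 9), 540)) = Add(-8, 60) = 52)
Mul(X, Add(Function('r')(-11), c)) = Mul(52, Add(Mul(-12, Pow(Add(-5, -11), -1)), Rational(2295, 4))) = Mul(52, Add(Mul(-12, Pow(-16, -1)), Rational(2295, 4))) = Mul(52, Add(Mul(-12, Rational(-1, 16)), Rational(2295, 4))) = Mul(52, Add(Rational(3, 4), Rational(2295, 4))) = Mul(52, Rational(1149, 2)) = 29874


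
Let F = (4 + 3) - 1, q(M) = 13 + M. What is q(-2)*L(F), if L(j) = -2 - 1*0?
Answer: -22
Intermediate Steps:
F = 6 (F = 7 - 1 = 6)
L(j) = -2 (L(j) = -2 + 0 = -2)
q(-2)*L(F) = (13 - 2)*(-2) = 11*(-2) = -22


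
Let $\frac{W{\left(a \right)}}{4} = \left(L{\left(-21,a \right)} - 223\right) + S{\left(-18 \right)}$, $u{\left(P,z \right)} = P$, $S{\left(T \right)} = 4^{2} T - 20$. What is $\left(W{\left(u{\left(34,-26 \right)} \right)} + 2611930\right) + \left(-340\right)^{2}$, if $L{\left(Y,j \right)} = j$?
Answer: $2725542$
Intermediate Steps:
$S{\left(T \right)} = -20 + 16 T$ ($S{\left(T \right)} = 16 T - 20 = -20 + 16 T$)
$W{\left(a \right)} = -2124 + 4 a$ ($W{\left(a \right)} = 4 \left(\left(a - 223\right) + \left(-20 + 16 \left(-18\right)\right)\right) = 4 \left(\left(-223 + a\right) - 308\right) = 4 \left(-531 + a\right) = -2124 + 4 a$)
$\left(W{\left(u{\left(34,-26 \right)} \right)} + 2611930\right) + \left(-340\right)^{2} = \left(\left(-2124 + 4 \cdot 34\right) + 2611930\right) + \left(-340\right)^{2} = \left(\left(-2124 + 136\right) + 2611930\right) + 115600 = \left(-1988 + 2611930\right) + 115600 = 2609942 + 115600 = 2725542$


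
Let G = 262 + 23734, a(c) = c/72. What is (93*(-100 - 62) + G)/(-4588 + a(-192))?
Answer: -13395/6886 ≈ -1.9453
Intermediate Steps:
a(c) = c/72 (a(c) = c*(1/72) = c/72)
G = 23996
(93*(-100 - 62) + G)/(-4588 + a(-192)) = (93*(-100 - 62) + 23996)/(-4588 + (1/72)*(-192)) = (93*(-162) + 23996)/(-4588 - 8/3) = (-15066 + 23996)/(-13772/3) = 8930*(-3/13772) = -13395/6886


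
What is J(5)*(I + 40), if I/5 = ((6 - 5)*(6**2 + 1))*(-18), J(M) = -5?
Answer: 16450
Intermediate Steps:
I = -3330 (I = 5*(((6 - 5)*(6**2 + 1))*(-18)) = 5*((1*(36 + 1))*(-18)) = 5*((1*37)*(-18)) = 5*(37*(-18)) = 5*(-666) = -3330)
J(5)*(I + 40) = -5*(-3330 + 40) = -5*(-3290) = 16450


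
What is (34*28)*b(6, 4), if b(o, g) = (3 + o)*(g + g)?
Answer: 68544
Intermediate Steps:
b(o, g) = 2*g*(3 + o) (b(o, g) = (3 + o)*(2*g) = 2*g*(3 + o))
(34*28)*b(6, 4) = (34*28)*(2*4*(3 + 6)) = 952*(2*4*9) = 952*72 = 68544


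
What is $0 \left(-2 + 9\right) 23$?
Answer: $0$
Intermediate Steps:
$0 \left(-2 + 9\right) 23 = 0 \cdot 7 \cdot 23 = 0 \cdot 161 = 0$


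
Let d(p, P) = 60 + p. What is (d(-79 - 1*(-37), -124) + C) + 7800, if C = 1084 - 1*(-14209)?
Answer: 23111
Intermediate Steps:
C = 15293 (C = 1084 + 14209 = 15293)
(d(-79 - 1*(-37), -124) + C) + 7800 = ((60 + (-79 - 1*(-37))) + 15293) + 7800 = ((60 + (-79 + 37)) + 15293) + 7800 = ((60 - 42) + 15293) + 7800 = (18 + 15293) + 7800 = 15311 + 7800 = 23111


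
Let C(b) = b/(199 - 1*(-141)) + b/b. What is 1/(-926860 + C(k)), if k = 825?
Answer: -68/63026247 ≈ -1.0789e-6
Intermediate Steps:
C(b) = 1 + b/340 (C(b) = b/(199 + 141) + 1 = b/340 + 1 = 1 + b/340)
1/(-926860 + C(k)) = 1/(-926860 + (1 + (1/340)*825)) = 1/(-926860 + (1 + 165/68)) = 1/(-926860 + 233/68) = 1/(-63026247/68) = -68/63026247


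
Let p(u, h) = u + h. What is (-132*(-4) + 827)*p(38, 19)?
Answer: 77235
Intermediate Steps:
p(u, h) = h + u
(-132*(-4) + 827)*p(38, 19) = (-132*(-4) + 827)*(19 + 38) = (528 + 827)*57 = 1355*57 = 77235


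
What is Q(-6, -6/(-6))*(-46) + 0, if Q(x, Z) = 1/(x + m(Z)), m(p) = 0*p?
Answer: 23/3 ≈ 7.6667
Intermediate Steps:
m(p) = 0
Q(x, Z) = 1/x (Q(x, Z) = 1/(x + 0) = 1/x)
Q(-6, -6/(-6))*(-46) + 0 = -46/(-6) + 0 = -⅙*(-46) + 0 = 23/3 + 0 = 23/3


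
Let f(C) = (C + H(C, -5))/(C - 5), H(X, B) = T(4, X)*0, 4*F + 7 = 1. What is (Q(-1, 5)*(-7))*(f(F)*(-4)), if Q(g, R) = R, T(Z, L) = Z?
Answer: 420/13 ≈ 32.308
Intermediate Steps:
F = -3/2 (F = -7/4 + (¼)*1 = -7/4 + ¼ = -3/2 ≈ -1.5000)
H(X, B) = 0 (H(X, B) = 4*0 = 0)
f(C) = C/(-5 + C) (f(C) = (C + 0)/(C - 5) = C/(-5 + C))
(Q(-1, 5)*(-7))*(f(F)*(-4)) = (5*(-7))*(-3/(2*(-5 - 3/2))*(-4)) = -35*(-3/(2*(-13/2)))*(-4) = -35*(-3/2*(-2/13))*(-4) = -105*(-4)/13 = -35*(-12/13) = 420/13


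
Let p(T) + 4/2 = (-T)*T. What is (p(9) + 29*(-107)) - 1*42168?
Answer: -45354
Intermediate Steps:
p(T) = -2 - T**2 (p(T) = -2 + (-T)*T = -2 - T**2)
(p(9) + 29*(-107)) - 1*42168 = ((-2 - 1*9**2) + 29*(-107)) - 1*42168 = ((-2 - 1*81) - 3103) - 42168 = ((-2 - 81) - 3103) - 42168 = (-83 - 3103) - 42168 = -3186 - 42168 = -45354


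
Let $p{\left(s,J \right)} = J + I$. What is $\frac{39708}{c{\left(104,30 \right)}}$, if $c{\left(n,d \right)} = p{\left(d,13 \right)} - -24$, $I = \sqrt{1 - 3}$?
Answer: $\frac{489732}{457} - \frac{13236 i \sqrt{2}}{457} \approx 1071.6 - 40.96 i$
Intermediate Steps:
$I = i \sqrt{2}$ ($I = \sqrt{-2} = i \sqrt{2} \approx 1.4142 i$)
$p{\left(s,J \right)} = J + i \sqrt{2}$
$c{\left(n,d \right)} = 37 + i \sqrt{2}$ ($c{\left(n,d \right)} = \left(13 + i \sqrt{2}\right) - -24 = \left(13 + i \sqrt{2}\right) + 24 = 37 + i \sqrt{2}$)
$\frac{39708}{c{\left(104,30 \right)}} = \frac{39708}{37 + i \sqrt{2}}$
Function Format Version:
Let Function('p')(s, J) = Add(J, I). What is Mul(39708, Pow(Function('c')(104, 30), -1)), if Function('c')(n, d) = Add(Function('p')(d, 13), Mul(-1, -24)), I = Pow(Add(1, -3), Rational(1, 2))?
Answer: Add(Rational(489732, 457), Mul(Rational(-13236, 457), I, Pow(2, Rational(1, 2)))) ≈ Add(1071.6, Mul(-40.960, I))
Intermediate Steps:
I = Mul(I, Pow(2, Rational(1, 2))) (I = Pow(-2, Rational(1, 2)) = Mul(I, Pow(2, Rational(1, 2))) ≈ Mul(1.4142, I))
Function('p')(s, J) = Add(J, Mul(I, Pow(2, Rational(1, 2))))
Function('c')(n, d) = Add(37, Mul(I, Pow(2, Rational(1, 2)))) (Function('c')(n, d) = Add(Add(13, Mul(I, Pow(2, Rational(1, 2)))), Mul(-1, -24)) = Add(Add(13, Mul(I, Pow(2, Rational(1, 2)))), 24) = Add(37, Mul(I, Pow(2, Rational(1, 2)))))
Mul(39708, Pow(Function('c')(104, 30), -1)) = Mul(39708, Pow(Add(37, Mul(I, Pow(2, Rational(1, 2)))), -1))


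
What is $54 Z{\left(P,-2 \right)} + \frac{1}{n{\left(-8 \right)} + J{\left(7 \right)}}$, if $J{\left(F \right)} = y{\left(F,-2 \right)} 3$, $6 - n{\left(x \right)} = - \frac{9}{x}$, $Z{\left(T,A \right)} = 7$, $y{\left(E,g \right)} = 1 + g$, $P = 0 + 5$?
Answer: $\frac{5678}{15} \approx 378.53$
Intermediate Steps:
$P = 5$
$n{\left(x \right)} = 6 + \frac{9}{x}$ ($n{\left(x \right)} = 6 - - \frac{9}{x} = 6 + \frac{9}{x}$)
$J{\left(F \right)} = -3$ ($J{\left(F \right)} = \left(1 - 2\right) 3 = \left(-1\right) 3 = -3$)
$54 Z{\left(P,-2 \right)} + \frac{1}{n{\left(-8 \right)} + J{\left(7 \right)}} = 54 \cdot 7 + \frac{1}{\left(6 + \frac{9}{-8}\right) - 3} = 378 + \frac{1}{\left(6 + 9 \left(- \frac{1}{8}\right)\right) - 3} = 378 + \frac{1}{\left(6 - \frac{9}{8}\right) - 3} = 378 + \frac{1}{\frac{39}{8} - 3} = 378 + \frac{1}{\frac{15}{8}} = 378 + \frac{8}{15} = \frac{5678}{15}$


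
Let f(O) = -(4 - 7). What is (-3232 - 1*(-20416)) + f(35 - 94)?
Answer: 17187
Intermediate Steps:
f(O) = 3 (f(O) = -1*(-3) = 3)
(-3232 - 1*(-20416)) + f(35 - 94) = (-3232 - 1*(-20416)) + 3 = (-3232 + 20416) + 3 = 17184 + 3 = 17187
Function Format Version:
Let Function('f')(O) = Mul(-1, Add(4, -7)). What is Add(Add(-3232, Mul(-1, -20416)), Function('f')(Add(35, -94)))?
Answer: 17187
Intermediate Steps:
Function('f')(O) = 3 (Function('f')(O) = Mul(-1, -3) = 3)
Add(Add(-3232, Mul(-1, -20416)), Function('f')(Add(35, -94))) = Add(Add(-3232, Mul(-1, -20416)), 3) = Add(Add(-3232, 20416), 3) = Add(17184, 3) = 17187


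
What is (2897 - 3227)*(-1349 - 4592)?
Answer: 1960530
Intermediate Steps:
(2897 - 3227)*(-1349 - 4592) = -330*(-5941) = 1960530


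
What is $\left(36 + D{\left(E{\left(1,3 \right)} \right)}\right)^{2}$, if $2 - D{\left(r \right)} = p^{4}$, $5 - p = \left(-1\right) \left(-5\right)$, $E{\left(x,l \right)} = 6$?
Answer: $1444$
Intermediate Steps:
$p = 0$ ($p = 5 - \left(-1\right) \left(-5\right) = 5 - 5 = 0$)
$D{\left(r \right)} = 2$ ($D{\left(r \right)} = 2 - 0^{4} = 2 - 0 = 2 + 0 = 2$)
$\left(36 + D{\left(E{\left(1,3 \right)} \right)}\right)^{2} = \left(36 + 2\right)^{2} = 38^{2} = 1444$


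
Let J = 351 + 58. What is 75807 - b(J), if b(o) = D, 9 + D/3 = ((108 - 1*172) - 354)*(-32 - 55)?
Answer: -33264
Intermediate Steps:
J = 409
D = 109071 (D = -27 + 3*(((108 - 1*172) - 354)*(-32 - 55)) = -27 + 3*(((108 - 172) - 354)*(-87)) = -27 + 3*((-64 - 354)*(-87)) = -27 + 3*(-418*(-87)) = -27 + 3*36366 = -27 + 109098 = 109071)
b(o) = 109071
75807 - b(J) = 75807 - 1*109071 = 75807 - 109071 = -33264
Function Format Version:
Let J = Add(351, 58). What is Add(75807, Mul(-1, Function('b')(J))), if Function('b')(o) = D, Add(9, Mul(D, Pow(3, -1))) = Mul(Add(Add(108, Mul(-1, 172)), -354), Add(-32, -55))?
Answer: -33264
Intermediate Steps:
J = 409
D = 109071 (D = Add(-27, Mul(3, Mul(Add(Add(108, Mul(-1, 172)), -354), Add(-32, -55)))) = Add(-27, Mul(3, Mul(Add(Add(108, -172), -354), -87))) = Add(-27, Mul(3, Mul(Add(-64, -354), -87))) = Add(-27, Mul(3, Mul(-418, -87))) = Add(-27, Mul(3, 36366)) = Add(-27, 109098) = 109071)
Function('b')(o) = 109071
Add(75807, Mul(-1, Function('b')(J))) = Add(75807, Mul(-1, 109071)) = Add(75807, -109071) = -33264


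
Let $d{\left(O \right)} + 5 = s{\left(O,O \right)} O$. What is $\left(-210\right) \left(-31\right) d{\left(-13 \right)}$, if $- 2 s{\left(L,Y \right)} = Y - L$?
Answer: $-32550$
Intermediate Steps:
$s{\left(L,Y \right)} = \frac{L}{2} - \frac{Y}{2}$ ($s{\left(L,Y \right)} = - \frac{Y - L}{2} = \frac{L}{2} - \frac{Y}{2}$)
$d{\left(O \right)} = -5$ ($d{\left(O \right)} = -5 + \left(\frac{O}{2} - \frac{O}{2}\right) O = -5 + 0 O = -5 + 0 = -5$)
$\left(-210\right) \left(-31\right) d{\left(-13 \right)} = \left(-210\right) \left(-31\right) \left(-5\right) = 6510 \left(-5\right) = -32550$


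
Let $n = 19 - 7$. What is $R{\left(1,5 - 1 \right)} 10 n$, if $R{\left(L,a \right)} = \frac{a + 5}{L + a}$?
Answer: $216$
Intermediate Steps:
$n = 12$
$R{\left(L,a \right)} = \frac{5 + a}{L + a}$
$R{\left(1,5 - 1 \right)} 10 n = \frac{5 + \left(5 - 1\right)}{1 + \left(5 - 1\right)} 10 \cdot 12 = \frac{5 + 4}{1 + 4} \cdot 10 \cdot 12 = \frac{1}{5} \cdot 9 \cdot 10 \cdot 12 = \frac{9}{5} \cdot 10 \cdot 12 = 18 \cdot 12 = 216$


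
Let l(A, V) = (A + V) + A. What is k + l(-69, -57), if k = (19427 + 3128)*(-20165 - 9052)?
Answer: -658989630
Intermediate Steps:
l(A, V) = V + 2*A
k = -658989435 (k = 22555*(-29217) = -658989435)
k + l(-69, -57) = -658989435 + (-57 + 2*(-69)) = -658989435 + (-57 - 138) = -658989435 - 195 = -658989630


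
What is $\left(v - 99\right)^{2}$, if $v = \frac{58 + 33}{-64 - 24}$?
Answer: $\frac{77492809}{7744} \approx 10007.0$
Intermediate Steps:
$v = - \frac{91}{88}$ ($v = \frac{91}{-88} = 91 \left(- \frac{1}{88}\right) = - \frac{91}{88} \approx -1.0341$)
$\left(v - 99\right)^{2} = \left(- \frac{91}{88} - 99\right)^{2} = \left(- \frac{8803}{88}\right)^{2} = \frac{77492809}{7744}$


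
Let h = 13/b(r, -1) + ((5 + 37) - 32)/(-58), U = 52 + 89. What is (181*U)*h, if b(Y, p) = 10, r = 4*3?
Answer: 8345367/290 ≈ 28777.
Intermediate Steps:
r = 12
U = 141
h = 327/290 (h = 13/10 + ((5 + 37) - 32)/(-58) = 13*(⅒) + (42 - 32)*(-1/58) = 13/10 + 10*(-1/58) = 13/10 - 5/29 = 327/290 ≈ 1.1276)
(181*U)*h = (181*141)*(327/290) = 25521*(327/290) = 8345367/290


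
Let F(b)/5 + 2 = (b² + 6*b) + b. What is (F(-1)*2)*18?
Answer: -1440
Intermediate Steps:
F(b) = -10 + 5*b² + 35*b (F(b) = -10 + 5*((b² + 6*b) + b) = -10 + 5*(b² + 7*b) = -10 + (5*b² + 35*b) = -10 + 5*b² + 35*b)
(F(-1)*2)*18 = ((-10 + 5*(-1)² + 35*(-1))*2)*18 = ((-10 + 5*1 - 35)*2)*18 = ((-10 + 5 - 35)*2)*18 = -40*2*18 = -80*18 = -1440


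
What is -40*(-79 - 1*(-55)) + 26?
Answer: 986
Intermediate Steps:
-40*(-79 - 1*(-55)) + 26 = -40*(-79 + 55) + 26 = -40*(-24) + 26 = 960 + 26 = 986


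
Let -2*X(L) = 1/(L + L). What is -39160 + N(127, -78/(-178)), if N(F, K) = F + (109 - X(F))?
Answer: -19773391/508 ≈ -38924.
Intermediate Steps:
X(L) = -1/(4*L) (X(L) = -1/(2*(L + L)) = -1/(2*L)/2 = -1/(4*L))
N(F, K) = 109 + F + 1/(4*F) (N(F, K) = F + (109 - (-1)/(4*F)) = F + (109 + 1/(4*F)) = 109 + F + 1/(4*F))
-39160 + N(127, -78/(-178)) = -39160 + (109 + 127 + (1/4)/127) = -39160 + (109 + 127 + (1/4)*(1/127)) = -39160 + (109 + 127 + 1/508) = -39160 + 119889/508 = -19773391/508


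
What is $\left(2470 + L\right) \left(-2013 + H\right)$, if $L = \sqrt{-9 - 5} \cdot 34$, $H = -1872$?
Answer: $-9595950 - 132090 i \sqrt{14} \approx -9.596 \cdot 10^{6} - 4.9424 \cdot 10^{5} i$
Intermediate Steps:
$L = 34 i \sqrt{14}$ ($L = \sqrt{-14} \cdot 34 = i \sqrt{14} \cdot 34 = 34 i \sqrt{14} \approx 127.22 i$)
$\left(2470 + L\right) \left(-2013 + H\right) = \left(2470 + 34 i \sqrt{14}\right) \left(-2013 - 1872\right) = \left(2470 + 34 i \sqrt{14}\right) \left(-3885\right) = -9595950 - 132090 i \sqrt{14}$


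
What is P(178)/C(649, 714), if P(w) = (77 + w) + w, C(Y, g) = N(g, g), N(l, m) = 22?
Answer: 433/22 ≈ 19.682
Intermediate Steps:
C(Y, g) = 22
P(w) = 77 + 2*w
P(178)/C(649, 714) = (77 + 2*178)/22 = (77 + 356)*(1/22) = 433*(1/22) = 433/22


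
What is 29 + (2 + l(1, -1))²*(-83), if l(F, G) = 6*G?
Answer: -1299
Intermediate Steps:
29 + (2 + l(1, -1))²*(-83) = 29 + (2 + 6*(-1))²*(-83) = 29 + (2 - 6)²*(-83) = 29 + (-4)²*(-83) = 29 + 16*(-83) = 29 - 1328 = -1299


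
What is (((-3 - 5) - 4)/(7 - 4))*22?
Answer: -88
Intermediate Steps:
(((-3 - 5) - 4)/(7 - 4))*22 = ((-8 - 4)/3)*22 = -12*1/3*22 = -4*22 = -88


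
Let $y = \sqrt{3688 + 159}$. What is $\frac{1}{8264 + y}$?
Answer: $\frac{8264}{68289849} - \frac{\sqrt{3847}}{68289849} \approx 0.00012011$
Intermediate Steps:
$y = \sqrt{3847} \approx 62.024$
$\frac{1}{8264 + y} = \frac{1}{8264 + \sqrt{3847}}$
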